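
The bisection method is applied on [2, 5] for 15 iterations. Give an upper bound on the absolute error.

Bisection error bound: |error| ≤ (b-a)/2^n
|error| ≤ (5 - 2)/2^15 = 3/2^15
|error| ≤ 0.0000915527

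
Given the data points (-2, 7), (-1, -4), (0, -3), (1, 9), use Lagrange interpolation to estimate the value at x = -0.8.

Lagrange interpolation formula:
P(x) = Σ yᵢ × Lᵢ(x)
where Lᵢ(x) = Π_{j≠i} (x - xⱼ)/(xᵢ - xⱼ)

L_0(-0.8) = (-0.8 - (-1))/(-2 - (-1)) × (-0.8 - 0)/(-2 - 0) × (-0.8 - 1)/(-2 - 1) = -0.048000
L_1(-0.8) = (-0.8 - (-2))/(-1 - (-2)) × (-0.8 - 0)/(-1 - 0) × (-0.8 - 1)/(-1 - 1) = 0.864000
L_2(-0.8) = (-0.8 - (-2))/(0 - (-2)) × (-0.8 - (-1))/(0 - (-1)) × (-0.8 - 1)/(0 - 1) = 0.216000
L_3(-0.8) = (-0.8 - (-2))/(1 - (-2)) × (-0.8 - (-1))/(1 - (-1)) × (-0.8 - 0)/(1 - 0) = -0.032000

P(-0.8) = 7×L_0(-0.8) + (-4)×L_1(-0.8) + (-3)×L_2(-0.8) + 9×L_3(-0.8)
P(-0.8) = -4.728000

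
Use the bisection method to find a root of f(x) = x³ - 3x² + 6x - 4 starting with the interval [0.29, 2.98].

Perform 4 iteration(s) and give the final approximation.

f(x) = x³ - 3x² + 6x - 4
Initial interval: [0.29, 2.98]

Iteration 1:
  c_1 = (0.290000 + 2.980000)/2 = 1.635000
  f(c_1) = f(1.635000) = 2.161048
  f(a) × f(c) < 0, new interval: [0.290000, 1.635000]
Iteration 2:
  c_2 = (0.290000 + 1.635000)/2 = 0.962500
  f(c_2) = f(0.962500) = -0.112553
  f(a) × f(c) ≥ 0, new interval: [0.962500, 1.635000]
Iteration 3:
  c_3 = (0.962500 + 1.635000)/2 = 1.298750
  f(c_3) = f(1.298750) = 0.922914
  f(a) × f(c) < 0, new interval: [0.962500, 1.298750]
Iteration 4:
  c_4 = (0.962500 + 1.298750)/2 = 1.130625
  f(c_4) = f(1.130625) = 0.394104
  f(a) × f(c) < 0, new interval: [0.962500, 1.130625]

After 4 iteration(s), the approximation is c_4 = 1.130625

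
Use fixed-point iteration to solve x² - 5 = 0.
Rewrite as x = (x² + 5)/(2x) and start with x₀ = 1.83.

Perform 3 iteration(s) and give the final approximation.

Equation: x² - 5 = 0
Fixed-point form: x = (x² + 5)/(2x)
x₀ = 1.83

x_1 = g(1.830000) = 2.281120
x_2 = g(2.281120) = 2.236513
x_3 = g(2.236513) = 2.236068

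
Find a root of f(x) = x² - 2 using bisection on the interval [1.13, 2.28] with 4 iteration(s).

f(x) = x² - 2
Initial interval: [1.13, 2.28]

Iteration 1:
  c_1 = (1.130000 + 2.280000)/2 = 1.705000
  f(c_1) = f(1.705000) = 0.907025
  f(a) × f(c) < 0, new interval: [1.130000, 1.705000]
Iteration 2:
  c_2 = (1.130000 + 1.705000)/2 = 1.417500
  f(c_2) = f(1.417500) = 0.009306
  f(a) × f(c) < 0, new interval: [1.130000, 1.417500]
Iteration 3:
  c_3 = (1.130000 + 1.417500)/2 = 1.273750
  f(c_3) = f(1.273750) = -0.377561
  f(a) × f(c) ≥ 0, new interval: [1.273750, 1.417500]
Iteration 4:
  c_4 = (1.273750 + 1.417500)/2 = 1.345625
  f(c_4) = f(1.345625) = -0.189293
  f(a) × f(c) ≥ 0, new interval: [1.345625, 1.417500]

After 4 iteration(s), the approximation is c_4 = 1.345625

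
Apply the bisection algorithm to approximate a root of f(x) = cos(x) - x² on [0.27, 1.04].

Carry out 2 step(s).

f(x) = cos(x) - x²
Initial interval: [0.27, 1.04]

Iteration 1:
  c_1 = (0.270000 + 1.040000)/2 = 0.655000
  f(c_1) = f(0.655000) = 0.364023
  f(a) × f(c) ≥ 0, new interval: [0.655000, 1.040000]
Iteration 2:
  c_2 = (0.655000 + 1.040000)/2 = 0.847500
  f(c_2) = f(0.847500) = -0.056397
  f(a) × f(c) < 0, new interval: [0.655000, 0.847500]

After 2 iteration(s), the approximation is c_2 = 0.847500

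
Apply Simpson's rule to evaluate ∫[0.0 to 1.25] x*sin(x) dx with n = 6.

f(x) = x*sin(x)
a = 0.0, b = 1.25, n = 6
h = (b - a)/n = 0.208333

Simpson's rule: (h/3)[f(x₀) + 4f(x₁) + 2f(x₂) + ... + f(xₙ)]

x_0 = 0.0000, f(x_0) = 0.000000, coefficient = 1
x_1 = 0.2083, f(x_1) = 0.043089, coefficient = 4
x_2 = 0.4167, f(x_2) = 0.168631, coefficient = 2
x_3 = 0.6250, f(x_3) = 0.365686, coefficient = 4
x_4 = 0.8333, f(x_4) = 0.616814, coefficient = 2
x_5 = 1.0417, f(x_5) = 0.899215, coefficient = 4
x_6 = 1.2500, f(x_6) = 1.186231, coefficient = 1

I ≈ (0.208333/3) × 7.989084 = 0.554797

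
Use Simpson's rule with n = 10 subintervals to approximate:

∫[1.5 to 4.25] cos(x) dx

f(x) = cos(x)
a = 1.5, b = 4.25, n = 10
h = (b - a)/n = 0.275000

Simpson's rule: (h/3)[f(x₀) + 4f(x₁) + 2f(x₂) + ... + f(xₙ)]

x_0 = 1.5000, f(x_0) = 0.070737, coefficient = 1
x_1 = 1.7750, f(x_1) = -0.202787, coefficient = 4
x_2 = 2.0500, f(x_2) = -0.461073, coefficient = 2
x_3 = 2.3250, f(x_3) = -0.684709, coefficient = 4
x_4 = 2.6000, f(x_4) = -0.856889, coefficient = 2
x_5 = 2.8750, f(x_5) = -0.964674, coefficient = 4
x_6 = 3.1500, f(x_6) = -0.999965, coefficient = 2
x_7 = 3.4250, f(x_7) = -0.960108, coefficient = 4
x_8 = 3.7000, f(x_8) = -0.848100, coefficient = 2
x_9 = 3.9750, f(x_9) = -0.672357, coefficient = 4
x_10 = 4.2500, f(x_10) = -0.446087, coefficient = 1

I ≈ (0.275000/3) × -20.645946 = -1.892545
Exact value: -1.892484
Error: 0.000061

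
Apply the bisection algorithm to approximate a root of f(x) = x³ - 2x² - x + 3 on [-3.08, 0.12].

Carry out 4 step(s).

f(x) = x³ - 2x² - x + 3
Initial interval: [-3.08, 0.12]

Iteration 1:
  c_1 = (-3.080000 + 0.120000)/2 = -1.480000
  f(c_1) = f(-1.480000) = -3.142592
  f(a) × f(c) ≥ 0, new interval: [-1.480000, 0.120000]
Iteration 2:
  c_2 = (-1.480000 + 0.120000)/2 = -0.680000
  f(c_2) = f(-0.680000) = 2.440768
  f(a) × f(c) < 0, new interval: [-1.480000, -0.680000]
Iteration 3:
  c_3 = (-1.480000 + (-0.680000))/2 = -1.080000
  f(c_3) = f(-1.080000) = 0.487488
  f(a) × f(c) < 0, new interval: [-1.480000, -1.080000]
Iteration 4:
  c_4 = (-1.480000 + (-1.080000))/2 = -1.280000
  f(c_4) = f(-1.280000) = -1.093952
  f(a) × f(c) ≥ 0, new interval: [-1.280000, -1.080000]

After 4 iteration(s), the approximation is c_4 = -1.280000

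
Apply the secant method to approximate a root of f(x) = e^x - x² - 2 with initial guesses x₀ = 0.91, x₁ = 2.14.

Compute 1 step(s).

f(x) = e^x - x² - 2
x₀ = 0.91, x₁ = 2.14

Secant formula: x_{n+1} = x_n - f(x_n)(x_n - x_{n-1})/(f(x_n) - f(x_{n-1}))

Iteration 1:
  f(0.910000) = -0.343777
  f(2.140000) = 1.919838
  x_2 = 2.140000 - 1.919838×(2.140000 - 0.910000)/(1.919838 - (-0.343777))
       = 1.096801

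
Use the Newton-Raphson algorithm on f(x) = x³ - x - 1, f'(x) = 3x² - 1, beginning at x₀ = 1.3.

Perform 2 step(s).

f(x) = x³ - x - 1
f'(x) = 3x² - 1
x₀ = 1.3

Newton-Raphson formula: x_{n+1} = x_n - f(x_n)/f'(x_n)

Iteration 1:
  f(1.300000) = -0.103000
  f'(1.300000) = 4.070000
  x_1 = 1.300000 - (-0.103000)/4.070000 = 1.325307
Iteration 2:
  f(1.325307) = 0.002514
  f'(1.325307) = 4.269317
  x_2 = 1.325307 - 0.002514/4.269317 = 1.324718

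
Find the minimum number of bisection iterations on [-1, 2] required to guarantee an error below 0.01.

We need (b-a)/2^n ≤ 0.01
(2 - (-1))/2^n ≤ 0.01
3/2^n ≤ 0.01
2^n ≥ 300
n ≥ log₂(300) = 8.23
n ≥ 9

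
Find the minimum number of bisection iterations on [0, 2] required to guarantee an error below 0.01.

We need (b-a)/2^n ≤ 0.01
(2 - 0)/2^n ≤ 0.01
2/2^n ≤ 0.01
2^n ≥ 200
n ≥ log₂(200) = 7.64
n ≥ 8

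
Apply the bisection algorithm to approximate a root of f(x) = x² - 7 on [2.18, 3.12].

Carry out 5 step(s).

f(x) = x² - 7
Initial interval: [2.18, 3.12]

Iteration 1:
  c_1 = (2.180000 + 3.120000)/2 = 2.650000
  f(c_1) = f(2.650000) = 0.022500
  f(a) × f(c) < 0, new interval: [2.180000, 2.650000]
Iteration 2:
  c_2 = (2.180000 + 2.650000)/2 = 2.415000
  f(c_2) = f(2.415000) = -1.167775
  f(a) × f(c) ≥ 0, new interval: [2.415000, 2.650000]
Iteration 3:
  c_3 = (2.415000 + 2.650000)/2 = 2.532500
  f(c_3) = f(2.532500) = -0.586444
  f(a) × f(c) ≥ 0, new interval: [2.532500, 2.650000]
Iteration 4:
  c_4 = (2.532500 + 2.650000)/2 = 2.591250
  f(c_4) = f(2.591250) = -0.285423
  f(a) × f(c) ≥ 0, new interval: [2.591250, 2.650000]
Iteration 5:
  c_5 = (2.591250 + 2.650000)/2 = 2.620625
  f(c_5) = f(2.620625) = -0.132325
  f(a) × f(c) ≥ 0, new interval: [2.620625, 2.650000]

After 5 iteration(s), the approximation is c_5 = 2.620625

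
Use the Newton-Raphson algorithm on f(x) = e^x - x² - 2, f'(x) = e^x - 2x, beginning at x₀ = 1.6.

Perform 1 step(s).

f(x) = e^x - x² - 2
f'(x) = e^x - 2x
x₀ = 1.6

Newton-Raphson formula: x_{n+1} = x_n - f(x_n)/f'(x_n)

Iteration 1:
  f(1.600000) = 0.393032
  f'(1.600000) = 1.753032
  x_1 = 1.600000 - 0.393032/1.753032 = 1.375799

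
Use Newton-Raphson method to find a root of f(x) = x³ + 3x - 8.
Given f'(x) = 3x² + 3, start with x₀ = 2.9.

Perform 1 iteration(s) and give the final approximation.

f(x) = x³ + 3x - 8
f'(x) = 3x² + 3
x₀ = 2.9

Newton-Raphson formula: x_{n+1} = x_n - f(x_n)/f'(x_n)

Iteration 1:
  f(2.900000) = 25.089000
  f'(2.900000) = 28.230000
  x_1 = 2.900000 - 25.089000/28.230000 = 2.011265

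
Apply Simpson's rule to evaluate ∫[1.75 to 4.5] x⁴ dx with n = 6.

f(x) = x⁴
a = 1.75, b = 4.5, n = 6
h = (b - a)/n = 0.458333

Simpson's rule: (h/3)[f(x₀) + 4f(x₁) + 2f(x₂) + ... + f(xₙ)]

x_0 = 1.7500, f(x_0) = 9.378906, coefficient = 1
x_1 = 2.2083, f(x_1) = 23.782555, coefficient = 4
x_2 = 2.6667, f(x_2) = 50.567901, coefficient = 2
x_3 = 3.1250, f(x_3) = 95.367432, coefficient = 4
x_4 = 3.5833, f(x_4) = 164.872733, coefficient = 2
x_5 = 4.0417, f(x_5) = 266.834494, coefficient = 4
x_6 = 4.5000, f(x_6) = 410.062500, coefficient = 1

I ≈ (0.458333/3) × 2394.260598 = 365.789814
Exact value: 365.773633
Error: 0.016181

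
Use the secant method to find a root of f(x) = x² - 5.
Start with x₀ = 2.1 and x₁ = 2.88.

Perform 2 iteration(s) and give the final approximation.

f(x) = x² - 5
x₀ = 2.1, x₁ = 2.88

Secant formula: x_{n+1} = x_n - f(x_n)(x_n - x_{n-1})/(f(x_n) - f(x_{n-1}))

Iteration 1:
  f(2.100000) = -0.590000
  f(2.880000) = 3.294400
  x_2 = 2.880000 - 3.294400×(2.880000 - 2.100000)/(3.294400 - (-0.590000))
       = 2.218474
Iteration 2:
  f(2.880000) = 3.294400
  f(2.218474) = -0.078374
  x_3 = 2.218474 - (-0.078374)×(2.218474 - 2.880000)/(-0.078374 - 3.294400)
       = 2.233846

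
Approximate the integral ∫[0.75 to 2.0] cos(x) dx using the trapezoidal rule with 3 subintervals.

f(x) = cos(x)
a = 0.75, b = 2.0, n = 3
h = (b - a)/n = 0.416667

Trapezoidal rule: (h/2)[f(x₀) + 2f(x₁) + 2f(x₂) + ... + f(xₙ)]

x_0 = 0.7500, f(x_0) = 0.731689, coefficient = 1
x_1 = 1.1667, f(x_1) = 0.393219, coefficient = 2
x_2 = 1.5833, f(x_2) = -0.012537, coefficient = 2
x_3 = 2.0000, f(x_3) = -0.416147, coefficient = 1

I ≈ (0.416667/2) × 1.076906 = 0.224355
Exact value: 0.227659
Error: 0.003303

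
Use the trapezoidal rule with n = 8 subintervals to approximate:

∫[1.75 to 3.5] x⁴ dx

f(x) = x⁴
a = 1.75, b = 3.5, n = 8
h = (b - a)/n = 0.218750

Trapezoidal rule: (h/2)[f(x₀) + 2f(x₁) + 2f(x₂) + ... + f(xₙ)]

x_0 = 1.7500, f(x_0) = 9.378906, coefficient = 1
x_1 = 1.9688, f(x_1) = 15.023194, coefficient = 2
x_2 = 2.1875, f(x_2) = 22.897720, coefficient = 2
x_3 = 2.4062, f(x_3) = 33.524552, coefficient = 2
x_4 = 2.6250, f(x_4) = 47.480713, coefficient = 2
x_5 = 2.8438, f(x_5) = 65.398179, coefficient = 2
x_6 = 3.0625, f(x_6) = 87.963882, coefficient = 2
x_7 = 3.2812, f(x_7) = 115.919709, coefficient = 2
x_8 = 3.5000, f(x_8) = 150.062500, coefficient = 1

I ≈ (0.218750/2) × 935.857307 = 102.359393
Exact value: 101.761133
Error: 0.598260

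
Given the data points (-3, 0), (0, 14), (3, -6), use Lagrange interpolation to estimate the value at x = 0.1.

Lagrange interpolation formula:
P(x) = Σ yᵢ × Lᵢ(x)
where Lᵢ(x) = Π_{j≠i} (x - xⱼ)/(xᵢ - xⱼ)

L_0(0.1) = (0.1 - 0)/(-3 - 0) × (0.1 - 3)/(-3 - 3) = -0.016111
L_1(0.1) = (0.1 - (-3))/(0 - (-3)) × (0.1 - 3)/(0 - 3) = 0.998889
L_2(0.1) = (0.1 - (-3))/(3 - (-3)) × (0.1 - 0)/(3 - 0) = 0.017222

P(0.1) = 0×L_0(0.1) + 14×L_1(0.1) + (-6)×L_2(0.1)
P(0.1) = 13.881111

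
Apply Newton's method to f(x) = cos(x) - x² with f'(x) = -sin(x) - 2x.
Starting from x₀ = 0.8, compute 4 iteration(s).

f(x) = cos(x) - x²
f'(x) = -sin(x) - 2x
x₀ = 0.8

Newton-Raphson formula: x_{n+1} = x_n - f(x_n)/f'(x_n)

Iteration 1:
  f(0.800000) = 0.056707
  f'(0.800000) = -2.317356
  x_1 = 0.800000 - 0.056707/(-2.317356) = 0.824470
Iteration 2:
  f(0.824470) = -0.000806
  f'(0.824470) = -2.383129
  x_2 = 0.824470 - (-0.000806)/(-2.383129) = 0.824132
Iteration 3:
  f(0.824132) = 0.000000
  f'(0.824132) = -2.382224
  x_3 = 0.824132 - 0.000000/(-2.382224) = 0.824132
Iteration 4:
  f(0.824132) = 0.000000
  f'(0.824132) = -2.382223
  x_4 = 0.824132 - 0.000000/(-2.382223) = 0.824132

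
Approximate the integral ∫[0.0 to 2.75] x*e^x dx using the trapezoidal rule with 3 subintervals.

f(x) = x*e^x
a = 0.0, b = 2.75, n = 3
h = (b - a)/n = 0.916667

Trapezoidal rule: (h/2)[f(x₀) + 2f(x₁) + 2f(x₂) + ... + f(xₙ)]

x_0 = 0.0000, f(x_0) = 0.000000, coefficient = 1
x_1 = 0.9167, f(x_1) = 2.292528, coefficient = 2
x_2 = 1.8333, f(x_2) = 11.466952, coefficient = 2
x_3 = 2.7500, f(x_3) = 43.017238, coefficient = 1

I ≈ (0.916667/2) × 70.536198 = 32.329091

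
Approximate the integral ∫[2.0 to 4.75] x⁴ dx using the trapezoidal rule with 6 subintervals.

f(x) = x⁴
a = 2.0, b = 4.75, n = 6
h = (b - a)/n = 0.458333

Trapezoidal rule: (h/2)[f(x₀) + 2f(x₁) + 2f(x₂) + ... + f(xₙ)]

x_0 = 2.0000, f(x_0) = 16.000000, coefficient = 1
x_1 = 2.4583, f(x_1) = 36.522717, coefficient = 2
x_2 = 2.9167, f(x_2) = 72.368104, coefficient = 2
x_3 = 3.3750, f(x_3) = 129.746338, coefficient = 2
x_4 = 3.8333, f(x_4) = 215.926698, coefficient = 2
x_5 = 4.2917, f(x_5) = 339.237561, coefficient = 2
x_6 = 4.7500, f(x_6) = 509.066406, coefficient = 1

I ≈ (0.458333/2) × 2112.669241 = 484.153368
Exact value: 477.213086
Error: 6.940282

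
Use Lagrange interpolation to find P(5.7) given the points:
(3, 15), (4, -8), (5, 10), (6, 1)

Lagrange interpolation formula:
P(x) = Σ yᵢ × Lᵢ(x)
where Lᵢ(x) = Π_{j≠i} (x - xⱼ)/(xᵢ - xⱼ)

L_0(5.7) = (5.7 - 4)/(3 - 4) × (5.7 - 5)/(3 - 5) × (5.7 - 6)/(3 - 6) = 0.059500
L_1(5.7) = (5.7 - 3)/(4 - 3) × (5.7 - 5)/(4 - 5) × (5.7 - 6)/(4 - 6) = -0.283500
L_2(5.7) = (5.7 - 3)/(5 - 3) × (5.7 - 4)/(5 - 4) × (5.7 - 6)/(5 - 6) = 0.688500
L_3(5.7) = (5.7 - 3)/(6 - 3) × (5.7 - 4)/(6 - 4) × (5.7 - 5)/(6 - 5) = 0.535500

P(5.7) = 15×L_0(5.7) + (-8)×L_1(5.7) + 10×L_2(5.7) + 1×L_3(5.7)
P(5.7) = 10.581000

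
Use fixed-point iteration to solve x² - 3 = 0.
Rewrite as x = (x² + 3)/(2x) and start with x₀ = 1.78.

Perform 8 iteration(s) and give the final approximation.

Equation: x² - 3 = 0
Fixed-point form: x = (x² + 3)/(2x)
x₀ = 1.78

x_1 = g(1.780000) = 1.732697
x_2 = g(1.732697) = 1.732051
x_3 = g(1.732051) = 1.732051
x_4 = g(1.732051) = 1.732051
x_5 = g(1.732051) = 1.732051
x_6 = g(1.732051) = 1.732051
x_7 = g(1.732051) = 1.732051
x_8 = g(1.732051) = 1.732051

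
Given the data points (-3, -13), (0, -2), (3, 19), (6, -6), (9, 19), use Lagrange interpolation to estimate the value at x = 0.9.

Lagrange interpolation formula:
P(x) = Σ yᵢ × Lᵢ(x)
where Lᵢ(x) = Π_{j≠i} (x - xⱼ)/(xᵢ - xⱼ)

L_0(0.9) = (0.9 - 0)/(-3 - 0) × (0.9 - 3)/(-3 - 3) × (0.9 - 6)/(-3 - 6) × (0.9 - 9)/(-3 - 9) = -0.040162
L_1(0.9) = (0.9 - (-3))/(0 - (-3)) × (0.9 - 3)/(0 - 3) × (0.9 - 6)/(0 - 6) × (0.9 - 9)/(0 - 9) = 0.696150
L_2(0.9) = (0.9 - (-3))/(3 - (-3)) × (0.9 - 0)/(3 - 0) × (0.9 - 6)/(3 - 6) × (0.9 - 9)/(3 - 9) = 0.447525
L_3(0.9) = (0.9 - (-3))/(6 - (-3)) × (0.9 - 0)/(6 - 0) × (0.9 - 3)/(6 - 3) × (0.9 - 9)/(6 - 9) = -0.122850
L_4(0.9) = (0.9 - (-3))/(9 - (-3)) × (0.9 - 0)/(9 - 0) × (0.9 - 3)/(9 - 3) × (0.9 - 6)/(9 - 6) = 0.019338

P(0.9) = (-13)×L_0(0.9) + (-2)×L_1(0.9) + 19×L_2(0.9) + (-6)×L_3(0.9) + 19×L_4(0.9)
P(0.9) = 8.737300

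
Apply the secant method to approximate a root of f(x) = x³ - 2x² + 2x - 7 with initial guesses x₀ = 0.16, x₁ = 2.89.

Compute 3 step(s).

f(x) = x³ - 2x² + 2x - 7
x₀ = 0.16, x₁ = 2.89

Secant formula: x_{n+1} = x_n - f(x_n)(x_n - x_{n-1})/(f(x_n) - f(x_{n-1}))

Iteration 1:
  f(0.160000) = -6.727104
  f(2.890000) = 6.213369
  x_2 = 2.890000 - 6.213369×(2.890000 - 0.160000)/(6.213369 - (-6.727104))
       = 1.579190
Iteration 2:
  f(2.890000) = 6.213369
  f(1.579190) = -4.891052
  x_3 = 1.579190 - (-4.891052)×(1.579190 - 2.890000)/(-4.891052 - 6.213369)
       = 2.156549
Iteration 3:
  f(1.579190) = -4.891052
  f(2.156549) = -1.958836
  x_4 = 2.156549 - (-1.958836)×(2.156549 - 1.579190)/(-1.958836 - (-4.891052))
       = 2.542248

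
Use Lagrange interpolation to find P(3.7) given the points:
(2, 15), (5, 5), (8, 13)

Lagrange interpolation formula:
P(x) = Σ yᵢ × Lᵢ(x)
where Lᵢ(x) = Π_{j≠i} (x - xⱼ)/(xᵢ - xⱼ)

L_0(3.7) = (3.7 - 5)/(2 - 5) × (3.7 - 8)/(2 - 8) = 0.310556
L_1(3.7) = (3.7 - 2)/(5 - 2) × (3.7 - 8)/(5 - 8) = 0.812222
L_2(3.7) = (3.7 - 2)/(8 - 2) × (3.7 - 5)/(8 - 5) = -0.122778

P(3.7) = 15×L_0(3.7) + 5×L_1(3.7) + 13×L_2(3.7)
P(3.7) = 7.123333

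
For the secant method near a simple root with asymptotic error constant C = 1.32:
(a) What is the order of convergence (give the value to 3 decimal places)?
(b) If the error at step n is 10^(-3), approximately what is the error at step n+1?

(a) Secant method has superlinear convergence with order φ = (1+√5)/2 ≈ 1.618.
    This means |e_{n+1}| ≈ C|e_n|^1.618.

(b) With |e_n| = 10^(-3) and C = 1.32:
    |e_{n+1}| ≈ 1.32 × (10^(-3))^1.618 = 1.32 × 10^(-4.85)

(a) ≈ 1.618 (golden ratio); (b) |e_{n+1}| ≈ 1.847e-05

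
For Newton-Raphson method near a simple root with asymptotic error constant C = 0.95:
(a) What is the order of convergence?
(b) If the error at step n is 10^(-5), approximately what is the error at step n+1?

(a) Newton-Raphson has quadratic (order 2) convergence near simple roots.
    This means |e_{n+1}| ≈ C|e_n|².

(b) With |e_n| = 10^(-5) and C = 0.95:
    |e_{n+1}| ≈ 0.95 × (10^(-5))² = 0.95 × 10^(-10)

(a) 2 (quadratic); (b) |e_{n+1}| ≈ 9.500e-11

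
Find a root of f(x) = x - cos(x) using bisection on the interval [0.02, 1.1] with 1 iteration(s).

f(x) = x - cos(x)
Initial interval: [0.02, 1.1]

Iteration 1:
  c_1 = (0.020000 + 1.100000)/2 = 0.560000
  f(c_1) = f(0.560000) = -0.287255
  f(a) × f(c) ≥ 0, new interval: [0.560000, 1.100000]

After 1 iteration(s), the approximation is c_1 = 0.560000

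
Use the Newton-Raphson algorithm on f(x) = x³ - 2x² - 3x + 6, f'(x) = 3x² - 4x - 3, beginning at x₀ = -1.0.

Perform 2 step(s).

f(x) = x³ - 2x² - 3x + 6
f'(x) = 3x² - 4x - 3
x₀ = -1.0

Newton-Raphson formula: x_{n+1} = x_n - f(x_n)/f'(x_n)

Iteration 1:
  f(-1.000000) = 6.000000
  f'(-1.000000) = 4.000000
  x_1 = -1.000000 - 6.000000/4.000000 = -2.500000
Iteration 2:
  f(-2.500000) = -14.625000
  f'(-2.500000) = 25.750000
  x_2 = -2.500000 - (-14.625000)/25.750000 = -1.932039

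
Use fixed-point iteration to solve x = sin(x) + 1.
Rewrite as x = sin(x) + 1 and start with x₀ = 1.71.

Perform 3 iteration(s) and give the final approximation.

Equation: x = sin(x) + 1
Fixed-point form: x = sin(x) + 1
x₀ = 1.71

x_1 = g(1.710000) = 1.990327
x_2 = g(1.990327) = 1.913280
x_3 = g(1.913280) = 1.941923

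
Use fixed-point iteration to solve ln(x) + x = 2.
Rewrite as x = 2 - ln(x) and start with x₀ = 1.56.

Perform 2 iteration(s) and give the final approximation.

Equation: ln(x) + x = 2
Fixed-point form: x = 2 - ln(x)
x₀ = 1.56

x_1 = g(1.560000) = 1.555314
x_2 = g(1.555314) = 1.558322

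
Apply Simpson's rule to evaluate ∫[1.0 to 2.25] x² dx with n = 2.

f(x) = x²
a = 1.0, b = 2.25, n = 2
h = (b - a)/n = 0.625000

Simpson's rule: (h/3)[f(x₀) + 4f(x₁) + 2f(x₂) + ... + f(xₙ)]

x_0 = 1.0000, f(x_0) = 1.000000, coefficient = 1
x_1 = 1.6250, f(x_1) = 2.640625, coefficient = 4
x_2 = 2.2500, f(x_2) = 5.062500, coefficient = 1

I ≈ (0.625000/3) × 16.625000 = 3.463542
Exact value: 3.463542
Error: 0.000000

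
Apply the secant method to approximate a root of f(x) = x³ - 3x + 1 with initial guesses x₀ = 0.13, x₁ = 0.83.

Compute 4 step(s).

f(x) = x³ - 3x + 1
x₀ = 0.13, x₁ = 0.83

Secant formula: x_{n+1} = x_n - f(x_n)(x_n - x_{n-1})/(f(x_n) - f(x_{n-1}))

Iteration 1:
  f(0.130000) = 0.612197
  f(0.830000) = -0.918213
  x_2 = 0.830000 - (-0.918213)×(0.830000 - 0.130000)/(-0.918213 - 0.612197)
       = 0.410015
Iteration 2:
  f(0.830000) = -0.918213
  f(0.410015) = -0.161117
  x_3 = 0.410015 - (-0.161117)×(0.410015 - 0.830000)/(-0.161117 - (-0.918213))
       = 0.320639
Iteration 3:
  f(0.410015) = -0.161117
  f(0.320639) = 0.071049
  x_4 = 0.320639 - 0.071049×(0.320639 - 0.410015)/(0.071049 - (-0.161117))
       = 0.347990
Iteration 4:
  f(0.320639) = 0.071049
  f(0.347990) = -0.001830
  x_5 = 0.347990 - (-0.001830)×(0.347990 - 0.320639)/(-0.001830 - 0.071049)
       = 0.347303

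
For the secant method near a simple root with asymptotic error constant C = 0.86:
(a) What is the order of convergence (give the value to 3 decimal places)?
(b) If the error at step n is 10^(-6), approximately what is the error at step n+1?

(a) Secant method has superlinear convergence with order φ = (1+√5)/2 ≈ 1.618.
    This means |e_{n+1}| ≈ C|e_n|^1.618.

(b) With |e_n| = 10^(-6) and C = 0.86:
    |e_{n+1}| ≈ 0.86 × (10^(-6))^1.618 = 0.86 × 10^(-9.71)

(a) ≈ 1.618 (golden ratio); (b) |e_{n+1}| ≈ 1.684e-10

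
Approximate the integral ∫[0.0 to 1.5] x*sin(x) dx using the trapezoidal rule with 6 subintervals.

f(x) = x*sin(x)
a = 0.0, b = 1.5, n = 6
h = (b - a)/n = 0.250000

Trapezoidal rule: (h/2)[f(x₀) + 2f(x₁) + 2f(x₂) + ... + f(xₙ)]

x_0 = 0.0000, f(x_0) = 0.000000, coefficient = 1
x_1 = 0.2500, f(x_1) = 0.061851, coefficient = 2
x_2 = 0.5000, f(x_2) = 0.239713, coefficient = 2
x_3 = 0.7500, f(x_3) = 0.511229, coefficient = 2
x_4 = 1.0000, f(x_4) = 0.841471, coefficient = 2
x_5 = 1.2500, f(x_5) = 1.186231, coefficient = 2
x_6 = 1.5000, f(x_6) = 1.496242, coefficient = 1

I ≈ (0.250000/2) × 7.177232 = 0.897154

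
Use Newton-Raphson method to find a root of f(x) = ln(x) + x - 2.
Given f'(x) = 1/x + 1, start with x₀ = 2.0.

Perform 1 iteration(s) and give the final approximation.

f(x) = ln(x) + x - 2
f'(x) = 1/x + 1
x₀ = 2.0

Newton-Raphson formula: x_{n+1} = x_n - f(x_n)/f'(x_n)

Iteration 1:
  f(2.000000) = 0.693147
  f'(2.000000) = 1.500000
  x_1 = 2.000000 - 0.693147/1.500000 = 1.537902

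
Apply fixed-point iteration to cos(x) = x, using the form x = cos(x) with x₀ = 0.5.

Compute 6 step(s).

Equation: cos(x) = x
Fixed-point form: x = cos(x)
x₀ = 0.5

x_1 = g(0.500000) = 0.877583
x_2 = g(0.877583) = 0.639012
x_3 = g(0.639012) = 0.802685
x_4 = g(0.802685) = 0.694778
x_5 = g(0.694778) = 0.768196
x_6 = g(0.768196) = 0.719165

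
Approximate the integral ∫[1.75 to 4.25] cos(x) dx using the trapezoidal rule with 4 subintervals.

f(x) = cos(x)
a = 1.75, b = 4.25, n = 4
h = (b - a)/n = 0.625000

Trapezoidal rule: (h/2)[f(x₀) + 2f(x₁) + 2f(x₂) + ... + f(xₙ)]

x_0 = 1.7500, f(x_0) = -0.178246, coefficient = 1
x_1 = 2.3750, f(x_1) = -0.720278, coefficient = 2
x_2 = 3.0000, f(x_2) = -0.989992, coefficient = 2
x_3 = 3.6250, f(x_3) = -0.885416, coefficient = 2
x_4 = 4.2500, f(x_4) = -0.446087, coefficient = 1

I ≈ (0.625000/2) × -5.815708 = -1.817409
Exact value: -1.878975
Error: 0.061567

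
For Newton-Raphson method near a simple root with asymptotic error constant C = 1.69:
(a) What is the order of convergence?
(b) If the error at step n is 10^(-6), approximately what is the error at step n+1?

(a) Newton-Raphson has quadratic (order 2) convergence near simple roots.
    This means |e_{n+1}| ≈ C|e_n|².

(b) With |e_n| = 10^(-6) and C = 1.69:
    |e_{n+1}| ≈ 1.69 × (10^(-6))² = 1.69 × 10^(-12)

(a) 2 (quadratic); (b) |e_{n+1}| ≈ 1.690e-12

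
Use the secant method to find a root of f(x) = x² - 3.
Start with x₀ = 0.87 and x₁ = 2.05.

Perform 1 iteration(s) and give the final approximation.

f(x) = x² - 3
x₀ = 0.87, x₁ = 2.05

Secant formula: x_{n+1} = x_n - f(x_n)(x_n - x_{n-1})/(f(x_n) - f(x_{n-1}))

Iteration 1:
  f(0.870000) = -2.243100
  f(2.050000) = 1.202500
  x_2 = 2.050000 - 1.202500×(2.050000 - 0.870000)/(1.202500 - (-2.243100))
       = 1.638185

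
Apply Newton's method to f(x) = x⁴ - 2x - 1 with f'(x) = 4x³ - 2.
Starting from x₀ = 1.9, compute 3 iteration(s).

f(x) = x⁴ - 2x - 1
f'(x) = 4x³ - 2
x₀ = 1.9

Newton-Raphson formula: x_{n+1} = x_n - f(x_n)/f'(x_n)

Iteration 1:
  f(1.900000) = 8.232100
  f'(1.900000) = 25.436000
  x_1 = 1.900000 - 8.232100/25.436000 = 1.576360
Iteration 2:
  f(1.576360) = 2.022066
  f'(1.576360) = 13.668465
  x_2 = 1.576360 - 2.022066/13.668465 = 1.428424
Iteration 3:
  f(1.428424) = 0.306361
  f'(1.428424) = 9.658190
  x_3 = 1.428424 - 0.306361/9.658190 = 1.396703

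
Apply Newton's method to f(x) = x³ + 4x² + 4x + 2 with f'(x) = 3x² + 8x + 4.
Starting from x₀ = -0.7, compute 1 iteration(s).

f(x) = x³ + 4x² + 4x + 2
f'(x) = 3x² + 8x + 4
x₀ = -0.7

Newton-Raphson formula: x_{n+1} = x_n - f(x_n)/f'(x_n)

Iteration 1:
  f(-0.700000) = 0.817000
  f'(-0.700000) = -0.130000
  x_1 = -0.700000 - 0.817000/(-0.130000) = 5.584615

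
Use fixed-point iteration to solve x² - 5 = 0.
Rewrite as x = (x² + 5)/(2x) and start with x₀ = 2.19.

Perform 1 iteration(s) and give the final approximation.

Equation: x² - 5 = 0
Fixed-point form: x = (x² + 5)/(2x)
x₀ = 2.19

x_1 = g(2.190000) = 2.236553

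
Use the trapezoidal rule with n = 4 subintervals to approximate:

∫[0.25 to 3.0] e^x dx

f(x) = e^x
a = 0.25, b = 3.0, n = 4
h = (b - a)/n = 0.687500

Trapezoidal rule: (h/2)[f(x₀) + 2f(x₁) + 2f(x₂) + ... + f(xₙ)]

x_0 = 0.2500, f(x_0) = 1.284025, coefficient = 1
x_1 = 0.9375, f(x_1) = 2.553589, coefficient = 2
x_2 = 1.6250, f(x_2) = 5.078419, coefficient = 2
x_3 = 2.3125, f(x_3) = 10.099642, coefficient = 2
x_4 = 3.0000, f(x_4) = 20.085537, coefficient = 1

I ≈ (0.687500/2) × 56.832864 = 19.536297
Exact value: 18.801512
Error: 0.734785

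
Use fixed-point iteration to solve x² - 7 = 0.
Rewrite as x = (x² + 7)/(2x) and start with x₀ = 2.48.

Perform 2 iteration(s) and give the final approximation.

Equation: x² - 7 = 0
Fixed-point form: x = (x² + 7)/(2x)
x₀ = 2.48

x_1 = g(2.480000) = 2.651290
x_2 = g(2.651290) = 2.645757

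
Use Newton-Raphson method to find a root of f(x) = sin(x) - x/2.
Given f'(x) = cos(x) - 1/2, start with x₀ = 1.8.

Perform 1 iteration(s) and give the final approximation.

f(x) = sin(x) - x/2
f'(x) = cos(x) - 1/2
x₀ = 1.8

Newton-Raphson formula: x_{n+1} = x_n - f(x_n)/f'(x_n)

Iteration 1:
  f(1.800000) = 0.073848
  f'(1.800000) = -0.727202
  x_1 = 1.800000 - 0.073848/(-0.727202) = 1.901550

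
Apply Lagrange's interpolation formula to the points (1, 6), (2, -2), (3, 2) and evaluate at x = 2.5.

Lagrange interpolation formula:
P(x) = Σ yᵢ × Lᵢ(x)
where Lᵢ(x) = Π_{j≠i} (x - xⱼ)/(xᵢ - xⱼ)

L_0(2.5) = (2.5 - 2)/(1 - 2) × (2.5 - 3)/(1 - 3) = -0.125000
L_1(2.5) = (2.5 - 1)/(2 - 1) × (2.5 - 3)/(2 - 3) = 0.750000
L_2(2.5) = (2.5 - 1)/(3 - 1) × (2.5 - 2)/(3 - 2) = 0.375000

P(2.5) = 6×L_0(2.5) + (-2)×L_1(2.5) + 2×L_2(2.5)
P(2.5) = -1.500000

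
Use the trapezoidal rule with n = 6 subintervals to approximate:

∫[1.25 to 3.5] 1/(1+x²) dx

f(x) = 1/(1+x²)
a = 1.25, b = 3.5, n = 6
h = (b - a)/n = 0.375000

Trapezoidal rule: (h/2)[f(x₀) + 2f(x₁) + 2f(x₂) + ... + f(xₙ)]

x_0 = 1.2500, f(x_0) = 0.390244, coefficient = 1
x_1 = 1.6250, f(x_1) = 0.274678, coefficient = 2
x_2 = 2.0000, f(x_2) = 0.200000, coefficient = 2
x_3 = 2.3750, f(x_3) = 0.150588, coefficient = 2
x_4 = 2.7500, f(x_4) = 0.116788, coefficient = 2
x_5 = 3.1250, f(x_5) = 0.092888, coefficient = 2
x_6 = 3.5000, f(x_6) = 0.075472, coefficient = 1

I ≈ (0.375000/2) × 2.135601 = 0.400425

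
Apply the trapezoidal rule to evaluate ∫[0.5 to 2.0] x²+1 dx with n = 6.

f(x) = x²+1
a = 0.5, b = 2.0, n = 6
h = (b - a)/n = 0.250000

Trapezoidal rule: (h/2)[f(x₀) + 2f(x₁) + 2f(x₂) + ... + f(xₙ)]

x_0 = 0.5000, f(x_0) = 1.250000, coefficient = 1
x_1 = 0.7500, f(x_1) = 1.562500, coefficient = 2
x_2 = 1.0000, f(x_2) = 2.000000, coefficient = 2
x_3 = 1.2500, f(x_3) = 2.562500, coefficient = 2
x_4 = 1.5000, f(x_4) = 3.250000, coefficient = 2
x_5 = 1.7500, f(x_5) = 4.062500, coefficient = 2
x_6 = 2.0000, f(x_6) = 5.000000, coefficient = 1

I ≈ (0.250000/2) × 33.125000 = 4.140625
Exact value: 4.125000
Error: 0.015625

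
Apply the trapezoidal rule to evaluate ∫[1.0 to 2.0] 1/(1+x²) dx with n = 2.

f(x) = 1/(1+x²)
a = 1.0, b = 2.0, n = 2
h = (b - a)/n = 0.500000

Trapezoidal rule: (h/2)[f(x₀) + 2f(x₁) + 2f(x₂) + ... + f(xₙ)]

x_0 = 1.0000, f(x_0) = 0.500000, coefficient = 1
x_1 = 1.5000, f(x_1) = 0.307692, coefficient = 2
x_2 = 2.0000, f(x_2) = 0.200000, coefficient = 1

I ≈ (0.500000/2) × 1.315385 = 0.328846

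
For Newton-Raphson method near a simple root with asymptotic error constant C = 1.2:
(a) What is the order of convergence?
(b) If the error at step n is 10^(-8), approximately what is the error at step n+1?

(a) Newton-Raphson has quadratic (order 2) convergence near simple roots.
    This means |e_{n+1}| ≈ C|e_n|².

(b) With |e_n| = 10^(-8) and C = 1.2:
    |e_{n+1}| ≈ 1.2 × (10^(-8))² = 1.2 × 10^(-16)

(a) 2 (quadratic); (b) |e_{n+1}| ≈ 1.200e-16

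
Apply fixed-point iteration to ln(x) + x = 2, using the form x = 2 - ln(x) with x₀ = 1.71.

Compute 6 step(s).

Equation: ln(x) + x = 2
Fixed-point form: x = 2 - ln(x)
x₀ = 1.71

x_1 = g(1.710000) = 1.463507
x_2 = g(1.463507) = 1.619165
x_3 = g(1.619165) = 1.518090
x_4 = g(1.518090) = 1.582547
x_5 = g(1.582547) = 1.540964
x_6 = g(1.540964) = 1.567592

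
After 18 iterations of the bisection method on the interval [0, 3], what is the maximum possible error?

Bisection error bound: |error| ≤ (b-a)/2^n
|error| ≤ (3 - 0)/2^18 = 3/2^18
|error| ≤ 0.0000114441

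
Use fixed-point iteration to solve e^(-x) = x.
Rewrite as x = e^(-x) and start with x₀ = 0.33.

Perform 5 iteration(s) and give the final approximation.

Equation: e^(-x) = x
Fixed-point form: x = e^(-x)
x₀ = 0.33

x_1 = g(0.330000) = 0.718924
x_2 = g(0.718924) = 0.487276
x_3 = g(0.487276) = 0.614297
x_4 = g(0.614297) = 0.541021
x_5 = g(0.541021) = 0.582154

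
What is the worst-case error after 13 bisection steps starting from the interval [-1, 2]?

Bisection error bound: |error| ≤ (b-a)/2^n
|error| ≤ (2 - (-1))/2^13 = 3/2^13
|error| ≤ 0.0003662109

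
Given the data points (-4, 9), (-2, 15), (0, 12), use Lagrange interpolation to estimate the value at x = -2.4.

Lagrange interpolation formula:
P(x) = Σ yᵢ × Lᵢ(x)
where Lᵢ(x) = Π_{j≠i} (x - xⱼ)/(xᵢ - xⱼ)

L_0(-2.4) = (-2.4 - (-2))/(-4 - (-2)) × (-2.4 - 0)/(-4 - 0) = 0.120000
L_1(-2.4) = (-2.4 - (-4))/(-2 - (-4)) × (-2.4 - 0)/(-2 - 0) = 0.960000
L_2(-2.4) = (-2.4 - (-4))/(0 - (-4)) × (-2.4 - (-2))/(0 - (-2)) = -0.080000

P(-2.4) = 9×L_0(-2.4) + 15×L_1(-2.4) + 12×L_2(-2.4)
P(-2.4) = 14.520000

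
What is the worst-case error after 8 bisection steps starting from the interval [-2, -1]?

Bisection error bound: |error| ≤ (b-a)/2^n
|error| ≤ (-1 - (-2))/2^8 = 1/2^8
|error| ≤ 0.0039062500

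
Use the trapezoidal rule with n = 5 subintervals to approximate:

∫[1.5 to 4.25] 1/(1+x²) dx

f(x) = 1/(1+x²)
a = 1.5, b = 4.25, n = 5
h = (b - a)/n = 0.550000

Trapezoidal rule: (h/2)[f(x₀) + 2f(x₁) + 2f(x₂) + ... + f(xₙ)]

x_0 = 1.5000, f(x_0) = 0.307692, coefficient = 1
x_1 = 2.0500, f(x_1) = 0.192215, coefficient = 2
x_2 = 2.6000, f(x_2) = 0.128866, coefficient = 2
x_3 = 3.1500, f(x_3) = 0.091554, coefficient = 2
x_4 = 3.7000, f(x_4) = 0.068074, coefficient = 2
x_5 = 4.2500, f(x_5) = 0.052459, coefficient = 1

I ≈ (0.550000/2) × 1.321569 = 0.363432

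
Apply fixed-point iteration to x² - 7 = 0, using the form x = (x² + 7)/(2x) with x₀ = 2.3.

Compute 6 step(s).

Equation: x² - 7 = 0
Fixed-point form: x = (x² + 7)/(2x)
x₀ = 2.3

x_1 = g(2.300000) = 2.671739
x_2 = g(2.671739) = 2.645878
x_3 = g(2.645878) = 2.645751
x_4 = g(2.645751) = 2.645751
x_5 = g(2.645751) = 2.645751
x_6 = g(2.645751) = 2.645751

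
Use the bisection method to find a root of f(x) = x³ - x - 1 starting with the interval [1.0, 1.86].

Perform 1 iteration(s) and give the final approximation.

f(x) = x³ - x - 1
Initial interval: [1.0, 1.86]

Iteration 1:
  c_1 = (1.000000 + 1.860000)/2 = 1.430000
  f(c_1) = f(1.430000) = 0.494207
  f(a) × f(c) < 0, new interval: [1.000000, 1.430000]

After 1 iteration(s), the approximation is c_1 = 1.430000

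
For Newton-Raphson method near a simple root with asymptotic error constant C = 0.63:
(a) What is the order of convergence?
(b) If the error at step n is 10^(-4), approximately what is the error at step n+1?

(a) Newton-Raphson has quadratic (order 2) convergence near simple roots.
    This means |e_{n+1}| ≈ C|e_n|².

(b) With |e_n| = 10^(-4) and C = 0.63:
    |e_{n+1}| ≈ 0.63 × (10^(-4))² = 0.63 × 10^(-8)

(a) 2 (quadratic); (b) |e_{n+1}| ≈ 6.300e-09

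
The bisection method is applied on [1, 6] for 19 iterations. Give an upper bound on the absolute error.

Bisection error bound: |error| ≤ (b-a)/2^n
|error| ≤ (6 - 1)/2^19 = 5/2^19
|error| ≤ 0.0000095367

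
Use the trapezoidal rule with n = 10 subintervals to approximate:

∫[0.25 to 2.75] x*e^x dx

f(x) = x*e^x
a = 0.25, b = 2.75, n = 10
h = (b - a)/n = 0.250000

Trapezoidal rule: (h/2)[f(x₀) + 2f(x₁) + 2f(x₂) + ... + f(xₙ)]

x_0 = 0.2500, f(x_0) = 0.321006, coefficient = 1
x_1 = 0.5000, f(x_1) = 0.824361, coefficient = 2
x_2 = 0.7500, f(x_2) = 1.587750, coefficient = 2
x_3 = 1.0000, f(x_3) = 2.718282, coefficient = 2
x_4 = 1.2500, f(x_4) = 4.362929, coefficient = 2
x_5 = 1.5000, f(x_5) = 6.722534, coefficient = 2
x_6 = 1.7500, f(x_6) = 10.070555, coefficient = 2
x_7 = 2.0000, f(x_7) = 14.778112, coefficient = 2
x_8 = 2.2500, f(x_8) = 21.347406, coefficient = 2
x_9 = 2.5000, f(x_9) = 30.456235, coefficient = 2
x_10 = 2.7500, f(x_10) = 43.017238, coefficient = 1

I ≈ (0.250000/2) × 229.074568 = 28.634321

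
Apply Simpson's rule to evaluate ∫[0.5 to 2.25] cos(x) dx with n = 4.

f(x) = cos(x)
a = 0.5, b = 2.25, n = 4
h = (b - a)/n = 0.437500

Simpson's rule: (h/3)[f(x₀) + 4f(x₁) + 2f(x₂) + ... + f(xₙ)]

x_0 = 0.5000, f(x_0) = 0.877583, coefficient = 1
x_1 = 0.9375, f(x_1) = 0.591805, coefficient = 4
x_2 = 1.3750, f(x_2) = 0.194548, coefficient = 2
x_3 = 1.8125, f(x_3) = -0.239357, coefficient = 4
x_4 = 2.2500, f(x_4) = -0.628174, coefficient = 1

I ≈ (0.437500/3) × 2.048296 = 0.298710
Exact value: 0.298648
Error: 0.000062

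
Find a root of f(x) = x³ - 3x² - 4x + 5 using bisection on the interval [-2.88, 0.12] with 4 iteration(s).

f(x) = x³ - 3x² - 4x + 5
Initial interval: [-2.88, 0.12]

Iteration 1:
  c_1 = (-2.880000 + 0.120000)/2 = -1.380000
  f(c_1) = f(-1.380000) = 2.178728
  f(a) × f(c) < 0, new interval: [-2.880000, -1.380000]
Iteration 2:
  c_2 = (-2.880000 + (-1.380000))/2 = -2.130000
  f(c_2) = f(-2.130000) = -9.754297
  f(a) × f(c) ≥ 0, new interval: [-2.130000, -1.380000]
Iteration 3:
  c_3 = (-2.130000 + (-1.380000))/2 = -1.755000
  f(c_3) = f(-1.755000) = -2.625519
  f(a) × f(c) ≥ 0, new interval: [-1.755000, -1.380000]
Iteration 4:
  c_4 = (-1.755000 + (-1.380000))/2 = -1.567500
  f(c_4) = f(-1.567500) = 0.047396
  f(a) × f(c) < 0, new interval: [-1.755000, -1.567500]

After 4 iteration(s), the approximation is c_4 = -1.567500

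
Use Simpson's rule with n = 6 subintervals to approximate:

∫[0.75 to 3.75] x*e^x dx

f(x) = x*e^x
a = 0.75, b = 3.75, n = 6
h = (b - a)/n = 0.500000

Simpson's rule: (h/3)[f(x₀) + 4f(x₁) + 2f(x₂) + ... + f(xₙ)]

x_0 = 0.7500, f(x_0) = 1.587750, coefficient = 1
x_1 = 1.2500, f(x_1) = 4.362929, coefficient = 4
x_2 = 1.7500, f(x_2) = 10.070555, coefficient = 2
x_3 = 2.2500, f(x_3) = 21.347406, coefficient = 4
x_4 = 2.7500, f(x_4) = 43.017238, coefficient = 2
x_5 = 3.2500, f(x_5) = 83.818605, coefficient = 4
x_6 = 3.7500, f(x_6) = 159.454058, coefficient = 1

I ≈ (0.500000/3) × 705.333148 = 117.555525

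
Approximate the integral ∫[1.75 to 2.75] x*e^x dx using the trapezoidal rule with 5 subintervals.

f(x) = x*e^x
a = 1.75, b = 2.75, n = 5
h = (b - a)/n = 0.200000

Trapezoidal rule: (h/2)[f(x₀) + 2f(x₁) + 2f(x₂) + ... + f(xₙ)]

x_0 = 1.7500, f(x_0) = 10.070555, coefficient = 1
x_1 = 1.9500, f(x_1) = 13.705941, coefficient = 2
x_2 = 2.1500, f(x_2) = 18.457446, coefficient = 2
x_3 = 2.3500, f(x_3) = 24.641089, coefficient = 2
x_4 = 2.5500, f(x_4) = 32.658115, coefficient = 2
x_5 = 2.7500, f(x_5) = 43.017238, coefficient = 1

I ≈ (0.200000/2) × 232.012972 = 23.201297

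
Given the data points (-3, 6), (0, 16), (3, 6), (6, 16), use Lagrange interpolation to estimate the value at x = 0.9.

Lagrange interpolation formula:
P(x) = Σ yᵢ × Lᵢ(x)
where Lᵢ(x) = Π_{j≠i} (x - xⱼ)/(xᵢ - xⱼ)

L_0(0.9) = (0.9 - 0)/(-3 - 0) × (0.9 - 3)/(-3 - 3) × (0.9 - 6)/(-3 - 6) = -0.059500
L_1(0.9) = (0.9 - (-3))/(0 - (-3)) × (0.9 - 3)/(0 - 3) × (0.9 - 6)/(0 - 6) = 0.773500
L_2(0.9) = (0.9 - (-3))/(3 - (-3)) × (0.9 - 0)/(3 - 0) × (0.9 - 6)/(3 - 6) = 0.331500
L_3(0.9) = (0.9 - (-3))/(6 - (-3)) × (0.9 - 0)/(6 - 0) × (0.9 - 3)/(6 - 3) = -0.045500

P(0.9) = 6×L_0(0.9) + 16×L_1(0.9) + 6×L_2(0.9) + 16×L_3(0.9)
P(0.9) = 13.280000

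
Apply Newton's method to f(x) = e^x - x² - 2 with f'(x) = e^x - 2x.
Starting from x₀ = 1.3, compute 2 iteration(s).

f(x) = e^x - x² - 2
f'(x) = e^x - 2x
x₀ = 1.3

Newton-Raphson formula: x_{n+1} = x_n - f(x_n)/f'(x_n)

Iteration 1:
  f(1.300000) = -0.020703
  f'(1.300000) = 1.069297
  x_1 = 1.300000 - (-0.020703)/1.069297 = 1.319362
Iteration 2:
  f(1.319362) = 0.000317
  f'(1.319362) = 1.102309
  x_2 = 1.319362 - 0.000317/1.102309 = 1.319074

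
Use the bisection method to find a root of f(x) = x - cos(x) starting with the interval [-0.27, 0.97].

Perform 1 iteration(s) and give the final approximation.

f(x) = x - cos(x)
Initial interval: [-0.27, 0.97]

Iteration 1:
  c_1 = (-0.270000 + 0.970000)/2 = 0.350000
  f(c_1) = f(0.350000) = -0.589373
  f(a) × f(c) ≥ 0, new interval: [0.350000, 0.970000]

After 1 iteration(s), the approximation is c_1 = 0.350000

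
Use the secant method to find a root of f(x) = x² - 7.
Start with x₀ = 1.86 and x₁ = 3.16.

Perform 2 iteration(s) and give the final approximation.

f(x) = x² - 7
x₀ = 1.86, x₁ = 3.16

Secant formula: x_{n+1} = x_n - f(x_n)(x_n - x_{n-1})/(f(x_n) - f(x_{n-1}))

Iteration 1:
  f(1.860000) = -3.540400
  f(3.160000) = 2.985600
  x_2 = 3.160000 - 2.985600×(3.160000 - 1.860000)/(2.985600 - (-3.540400))
       = 2.565259
Iteration 2:
  f(3.160000) = 2.985600
  f(2.565259) = -0.419446
  x_3 = 2.565259 - (-0.419446)×(2.565259 - 3.160000)/(-0.419446 - 2.985600)
       = 2.638521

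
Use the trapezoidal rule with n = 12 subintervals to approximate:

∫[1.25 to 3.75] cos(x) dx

f(x) = cos(x)
a = 1.25, b = 3.75, n = 12
h = (b - a)/n = 0.208333

Trapezoidal rule: (h/2)[f(x₀) + 2f(x₁) + 2f(x₂) + ... + f(xₙ)]

x_0 = 1.2500, f(x_0) = 0.315322, coefficient = 1
x_1 = 1.4583, f(x_1) = 0.112226, coefficient = 2
x_2 = 1.6667, f(x_2) = -0.095724, coefficient = 2
x_3 = 1.8750, f(x_3) = -0.299534, coefficient = 2
x_4 = 2.0833, f(x_4) = -0.490390, coefficient = 2
x_5 = 2.2917, f(x_5) = -0.660039, coefficient = 2
x_6 = 2.5000, f(x_6) = -0.801144, coefficient = 2
x_7 = 2.7083, f(x_7) = -0.907602, coefficient = 2
x_8 = 2.9167, f(x_8) = -0.974811, coefficient = 2
x_9 = 3.1250, f(x_9) = -0.999862, coefficient = 2
x_10 = 3.3333, f(x_10) = -0.981674, coefficient = 2
x_11 = 3.5417, f(x_11) = -0.921032, coefficient = 2
x_12 = 3.7500, f(x_12) = -0.820559, coefficient = 1

I ≈ (0.208333/2) × -14.544406 = -1.515042
Exact value: -1.520546
Error: 0.005504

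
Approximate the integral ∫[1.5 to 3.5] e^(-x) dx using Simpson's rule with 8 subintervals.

f(x) = e^(-x)
a = 1.5, b = 3.5, n = 8
h = (b - a)/n = 0.250000

Simpson's rule: (h/3)[f(x₀) + 4f(x₁) + 2f(x₂) + ... + f(xₙ)]

x_0 = 1.5000, f(x_0) = 0.223130, coefficient = 1
x_1 = 1.7500, f(x_1) = 0.173774, coefficient = 4
x_2 = 2.0000, f(x_2) = 0.135335, coefficient = 2
x_3 = 2.2500, f(x_3) = 0.105399, coefficient = 4
x_4 = 2.5000, f(x_4) = 0.082085, coefficient = 2
x_5 = 2.7500, f(x_5) = 0.063928, coefficient = 4
x_6 = 3.0000, f(x_6) = 0.049787, coefficient = 2
x_7 = 3.2500, f(x_7) = 0.038774, coefficient = 4
x_8 = 3.5000, f(x_8) = 0.030197, coefficient = 1

I ≈ (0.250000/3) × 2.315243 = 0.192937
Exact value: 0.192933
Error: 0.000004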